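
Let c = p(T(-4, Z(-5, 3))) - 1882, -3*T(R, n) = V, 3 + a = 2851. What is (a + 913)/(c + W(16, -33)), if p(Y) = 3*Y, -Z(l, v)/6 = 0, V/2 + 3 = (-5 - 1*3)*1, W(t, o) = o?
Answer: -3761/1893 ≈ -1.9868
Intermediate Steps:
V = -22 (V = -6 + 2*((-5 - 1*3)*1) = -6 + 2*((-5 - 3)*1) = -6 + 2*(-8*1) = -6 + 2*(-8) = -6 - 16 = -22)
Z(l, v) = 0 (Z(l, v) = -6*0 = 0)
a = 2848 (a = -3 + 2851 = 2848)
T(R, n) = 22/3 (T(R, n) = -⅓*(-22) = 22/3)
c = -1860 (c = 3*(22/3) - 1882 = 22 - 1882 = -1860)
(a + 913)/(c + W(16, -33)) = (2848 + 913)/(-1860 - 33) = 3761/(-1893) = 3761*(-1/1893) = -3761/1893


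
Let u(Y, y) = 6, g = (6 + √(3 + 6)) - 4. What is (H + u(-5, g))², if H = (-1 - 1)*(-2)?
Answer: 100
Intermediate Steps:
g = 5 (g = (6 + √9) - 4 = (6 + 3) - 4 = 9 - 4 = 5)
H = 4 (H = -2*(-2) = 4)
(H + u(-5, g))² = (4 + 6)² = 10² = 100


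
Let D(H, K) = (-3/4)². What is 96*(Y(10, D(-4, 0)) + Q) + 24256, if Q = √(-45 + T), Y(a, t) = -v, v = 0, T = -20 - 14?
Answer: 24256 + 96*I*√79 ≈ 24256.0 + 853.27*I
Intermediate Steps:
D(H, K) = 9/16 (D(H, K) = (-3*¼)² = (-¾)² = 9/16)
T = -34
Y(a, t) = 0 (Y(a, t) = -1*0 = 0)
Q = I*√79 (Q = √(-45 - 34) = √(-79) = I*√79 ≈ 8.8882*I)
96*(Y(10, D(-4, 0)) + Q) + 24256 = 96*(0 + I*√79) + 24256 = 96*(I*√79) + 24256 = 96*I*√79 + 24256 = 24256 + 96*I*√79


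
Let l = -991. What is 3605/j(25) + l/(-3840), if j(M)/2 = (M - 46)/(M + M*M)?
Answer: -71413003/1280 ≈ -55791.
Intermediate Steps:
j(M) = 2*(-46 + M)/(M + M²) (j(M) = 2*((M - 46)/(M + M*M)) = 2*((-46 + M)/(M + M²)) = 2*(-46 + M)/(M + M²))
3605/j(25) + l/(-3840) = 3605/((2*(-46 + 25)/(25*(1 + 25)))) - 991/(-3840) = 3605/((2*(1/25)*(-21)/26)) - 991*(-1/3840) = 3605/((2*(1/25)*(1/26)*(-21))) + 991/3840 = 3605/(-21/325) + 991/3840 = 3605*(-325/21) + 991/3840 = -167375/3 + 991/3840 = -71413003/1280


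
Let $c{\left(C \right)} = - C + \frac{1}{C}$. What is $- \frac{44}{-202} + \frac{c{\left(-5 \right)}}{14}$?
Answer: $\frac{1982}{3535} \approx 0.56068$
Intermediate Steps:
$c{\left(C \right)} = \frac{1}{C} - C$
$- \frac{44}{-202} + \frac{c{\left(-5 \right)}}{14} = - \frac{44}{-202} + \frac{\frac{1}{-5} - -5}{14} = \left(-44\right) \left(- \frac{1}{202}\right) + \left(- \frac{1}{5} + 5\right) \frac{1}{14} = \frac{22}{101} + \frac{24}{5} \cdot \frac{1}{14} = \frac{22}{101} + \frac{12}{35} = \frac{1982}{3535}$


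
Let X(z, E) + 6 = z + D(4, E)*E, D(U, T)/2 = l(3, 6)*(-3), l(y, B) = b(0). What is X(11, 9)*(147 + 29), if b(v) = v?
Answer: 880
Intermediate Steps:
l(y, B) = 0
D(U, T) = 0 (D(U, T) = 2*(0*(-3)) = 2*0 = 0)
X(z, E) = -6 + z (X(z, E) = -6 + (z + 0*E) = -6 + (z + 0) = -6 + z)
X(11, 9)*(147 + 29) = (-6 + 11)*(147 + 29) = 5*176 = 880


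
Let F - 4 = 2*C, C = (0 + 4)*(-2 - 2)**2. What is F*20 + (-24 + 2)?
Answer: 2618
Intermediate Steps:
C = 64 (C = 4*(-4)**2 = 4*16 = 64)
F = 132 (F = 4 + 2*64 = 4 + 128 = 132)
F*20 + (-24 + 2) = 132*20 + (-24 + 2) = 2640 - 22 = 2618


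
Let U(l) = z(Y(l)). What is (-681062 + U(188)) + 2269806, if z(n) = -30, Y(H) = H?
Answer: 1588714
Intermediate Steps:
U(l) = -30
(-681062 + U(188)) + 2269806 = (-681062 - 30) + 2269806 = -681092 + 2269806 = 1588714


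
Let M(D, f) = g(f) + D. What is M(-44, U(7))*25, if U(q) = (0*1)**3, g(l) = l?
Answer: -1100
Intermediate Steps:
U(q) = 0 (U(q) = 0**3 = 0)
M(D, f) = D + f (M(D, f) = f + D = D + f)
M(-44, U(7))*25 = (-44 + 0)*25 = -44*25 = -1100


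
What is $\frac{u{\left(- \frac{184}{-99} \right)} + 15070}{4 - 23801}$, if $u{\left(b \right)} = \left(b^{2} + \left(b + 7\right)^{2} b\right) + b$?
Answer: $- \frac{14769080794}{23090205303} \approx -0.63963$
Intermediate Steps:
$u{\left(b \right)} = b + b^{2} + b \left(7 + b\right)^{2}$ ($u{\left(b \right)} = \left(b^{2} + \left(7 + b\right)^{2} b\right) + b = \left(b^{2} + b \left(7 + b\right)^{2}\right) + b = b + b^{2} + b \left(7 + b\right)^{2}$)
$\frac{u{\left(- \frac{184}{-99} \right)} + 15070}{4 - 23801} = \frac{- \frac{184}{-99} \left(1 - \frac{184}{-99} + \left(7 - \frac{184}{-99}\right)^{2}\right) + 15070}{4 - 23801} = \frac{\left(-184\right) \left(- \frac{1}{99}\right) \left(1 - - \frac{184}{99} + \left(7 - - \frac{184}{99}\right)^{2}\right) + 15070}{-23797} = \left(\frac{184 \left(1 + \frac{184}{99} + \left(7 + \frac{184}{99}\right)^{2}\right)}{99} + 15070\right) \left(- \frac{1}{23797}\right) = \left(\frac{184 \left(1 + \frac{184}{99} + \left(\frac{877}{99}\right)^{2}\right)}{99} + 15070\right) \left(- \frac{1}{23797}\right) = \left(\frac{184 \left(1 + \frac{184}{99} + \frac{769129}{9801}\right)}{99} + 15070\right) \left(- \frac{1}{23797}\right) = \left(\frac{184}{99} \cdot \frac{797146}{9801} + 15070\right) \left(- \frac{1}{23797}\right) = \left(\frac{146674864}{970299} + 15070\right) \left(- \frac{1}{23797}\right) = \frac{14769080794}{970299} \left(- \frac{1}{23797}\right) = - \frac{14769080794}{23090205303}$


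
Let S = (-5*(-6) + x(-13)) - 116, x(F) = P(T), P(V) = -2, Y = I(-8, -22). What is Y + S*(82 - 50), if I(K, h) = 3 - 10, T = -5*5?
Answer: -2823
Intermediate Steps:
T = -25
I(K, h) = -7
Y = -7
x(F) = -2
S = -88 (S = (-5*(-6) - 2) - 116 = (30 - 2) - 116 = 28 - 116 = -88)
Y + S*(82 - 50) = -7 - 88*(82 - 50) = -7 - 88*32 = -7 - 2816 = -2823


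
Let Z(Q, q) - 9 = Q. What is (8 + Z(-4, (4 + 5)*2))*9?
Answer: 117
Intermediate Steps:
Z(Q, q) = 9 + Q
(8 + Z(-4, (4 + 5)*2))*9 = (8 + (9 - 4))*9 = (8 + 5)*9 = 13*9 = 117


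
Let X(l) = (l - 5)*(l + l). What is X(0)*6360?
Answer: 0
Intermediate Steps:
X(l) = 2*l*(-5 + l) (X(l) = (-5 + l)*(2*l) = 2*l*(-5 + l))
X(0)*6360 = (2*0*(-5 + 0))*6360 = (2*0*(-5))*6360 = 0*6360 = 0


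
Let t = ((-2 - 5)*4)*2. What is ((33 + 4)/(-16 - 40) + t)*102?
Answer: -161823/28 ≈ -5779.4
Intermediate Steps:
t = -56 (t = -7*4*2 = -28*2 = -56)
((33 + 4)/(-16 - 40) + t)*102 = ((33 + 4)/(-16 - 40) - 56)*102 = (37/(-56) - 56)*102 = (37*(-1/56) - 56)*102 = (-37/56 - 56)*102 = -3173/56*102 = -161823/28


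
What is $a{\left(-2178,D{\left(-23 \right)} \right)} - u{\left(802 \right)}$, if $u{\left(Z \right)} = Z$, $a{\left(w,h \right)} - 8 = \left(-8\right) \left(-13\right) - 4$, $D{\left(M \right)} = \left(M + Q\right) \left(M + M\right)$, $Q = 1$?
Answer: $-694$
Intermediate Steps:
$D{\left(M \right)} = 2 M \left(1 + M\right)$ ($D{\left(M \right)} = \left(M + 1\right) \left(M + M\right) = \left(1 + M\right) 2 M = 2 M \left(1 + M\right)$)
$a{\left(w,h \right)} = 108$ ($a{\left(w,h \right)} = 8 - -100 = 8 + \left(104 - 4\right) = 8 + 100 = 108$)
$a{\left(-2178,D{\left(-23 \right)} \right)} - u{\left(802 \right)} = 108 - 802 = -694$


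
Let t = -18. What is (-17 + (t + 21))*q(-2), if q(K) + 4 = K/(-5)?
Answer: 252/5 ≈ 50.400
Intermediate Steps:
q(K) = -4 - K/5 (q(K) = -4 + K/(-5) = -4 + K*(-1/5) = -4 - K/5)
(-17 + (t + 21))*q(-2) = (-17 + (-18 + 21))*(-4 - 1/5*(-2)) = (-17 + 3)*(-4 + 2/5) = -14*(-18/5) = 252/5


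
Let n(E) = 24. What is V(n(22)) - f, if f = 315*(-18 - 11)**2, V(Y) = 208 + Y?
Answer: -264683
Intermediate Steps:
f = 264915 (f = 315*(-29)**2 = 315*841 = 264915)
V(n(22)) - f = (208 + 24) - 1*264915 = 232 - 264915 = -264683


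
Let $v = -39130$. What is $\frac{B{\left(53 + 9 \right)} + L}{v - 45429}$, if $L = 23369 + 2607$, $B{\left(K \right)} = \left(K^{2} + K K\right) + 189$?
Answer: $- \frac{33853}{84559} \approx -0.40035$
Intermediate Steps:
$B{\left(K \right)} = 189 + 2 K^{2}$ ($B{\left(K \right)} = \left(K^{2} + K^{2}\right) + 189 = 2 K^{2} + 189 = 189 + 2 K^{2}$)
$L = 25976$
$\frac{B{\left(53 + 9 \right)} + L}{v - 45429} = \frac{\left(189 + 2 \left(53 + 9\right)^{2}\right) + 25976}{-39130 - 45429} = \frac{\left(189 + 2 \cdot 62^{2}\right) + 25976}{-84559} = \left(\left(189 + 2 \cdot 3844\right) + 25976\right) \left(- \frac{1}{84559}\right) = \left(\left(189 + 7688\right) + 25976\right) \left(- \frac{1}{84559}\right) = \left(7877 + 25976\right) \left(- \frac{1}{84559}\right) = 33853 \left(- \frac{1}{84559}\right) = - \frac{33853}{84559}$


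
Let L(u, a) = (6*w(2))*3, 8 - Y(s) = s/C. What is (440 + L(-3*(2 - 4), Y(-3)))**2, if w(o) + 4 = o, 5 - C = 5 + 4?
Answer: 163216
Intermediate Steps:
C = -4 (C = 5 - (5 + 4) = 5 - 1*9 = 5 - 9 = -4)
w(o) = -4 + o
Y(s) = 8 + s/4 (Y(s) = 8 - s/(-4) = 8 - s*(-1)/4 = 8 - (-1)*s/4 = 8 + s/4)
L(u, a) = -36 (L(u, a) = (6*(-4 + 2))*3 = (6*(-2))*3 = -12*3 = -36)
(440 + L(-3*(2 - 4), Y(-3)))**2 = (440 - 36)**2 = 404**2 = 163216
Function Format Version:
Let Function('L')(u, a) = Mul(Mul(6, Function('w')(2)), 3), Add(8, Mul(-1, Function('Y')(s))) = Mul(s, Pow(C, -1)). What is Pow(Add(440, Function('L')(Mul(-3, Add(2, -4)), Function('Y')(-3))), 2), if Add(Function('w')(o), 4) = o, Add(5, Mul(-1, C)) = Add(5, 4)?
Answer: 163216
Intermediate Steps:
C = -4 (C = Add(5, Mul(-1, Add(5, 4))) = Add(5, Mul(-1, 9)) = Add(5, -9) = -4)
Function('w')(o) = Add(-4, o)
Function('Y')(s) = Add(8, Mul(Rational(1, 4), s)) (Function('Y')(s) = Add(8, Mul(-1, Mul(s, Pow(-4, -1)))) = Add(8, Mul(-1, Mul(s, Rational(-1, 4)))) = Add(8, Mul(-1, Mul(Rational(-1, 4), s))) = Add(8, Mul(Rational(1, 4), s)))
Function('L')(u, a) = -36 (Function('L')(u, a) = Mul(Mul(6, Add(-4, 2)), 3) = Mul(Mul(6, -2), 3) = Mul(-12, 3) = -36)
Pow(Add(440, Function('L')(Mul(-3, Add(2, -4)), Function('Y')(-3))), 2) = Pow(Add(440, -36), 2) = Pow(404, 2) = 163216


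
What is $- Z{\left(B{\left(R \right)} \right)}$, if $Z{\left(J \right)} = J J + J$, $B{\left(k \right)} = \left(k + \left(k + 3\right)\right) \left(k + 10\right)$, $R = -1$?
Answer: $-90$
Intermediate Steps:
$B{\left(k \right)} = \left(3 + 2 k\right) \left(10 + k\right)$ ($B{\left(k \right)} = \left(k + \left(3 + k\right)\right) \left(10 + k\right) = \left(3 + 2 k\right) \left(10 + k\right)$)
$Z{\left(J \right)} = J + J^{2}$ ($Z{\left(J \right)} = J^{2} + J = J + J^{2}$)
$- Z{\left(B{\left(R \right)} \right)} = - \left(30 + 2 \left(-1\right)^{2} + 23 \left(-1\right)\right) \left(1 + \left(30 + 2 \left(-1\right)^{2} + 23 \left(-1\right)\right)\right) = - \left(30 + 2 \cdot 1 - 23\right) \left(1 + \left(30 + 2 \cdot 1 - 23\right)\right) = - \left(30 + 2 - 23\right) \left(1 + \left(30 + 2 - 23\right)\right) = - 9 \left(1 + 9\right) = - 9 \cdot 10 = \left(-1\right) 90 = -90$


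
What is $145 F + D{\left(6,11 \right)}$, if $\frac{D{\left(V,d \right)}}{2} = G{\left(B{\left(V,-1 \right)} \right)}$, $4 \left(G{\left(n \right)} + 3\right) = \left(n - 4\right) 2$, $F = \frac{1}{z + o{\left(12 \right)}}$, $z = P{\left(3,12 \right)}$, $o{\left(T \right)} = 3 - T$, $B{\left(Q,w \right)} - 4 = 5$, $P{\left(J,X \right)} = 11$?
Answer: $\frac{143}{2} \approx 71.5$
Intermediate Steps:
$B{\left(Q,w \right)} = 9$ ($B{\left(Q,w \right)} = 4 + 5 = 9$)
$z = 11$
$F = \frac{1}{2}$ ($F = \frac{1}{11 + \left(3 - 12\right)} = \frac{1}{11 - 9} = \frac{1}{2} \approx 0.5$)
$G{\left(n \right)} = -5 + \frac{n}{2}$ ($G{\left(n \right)} = -3 + \frac{\left(n - 4\right) 2}{4} = -3 + \frac{\left(-4 + n\right) 2}{4} = -3 + \frac{-8 + 2 n}{4} = -3 + \left(-2 + \frac{n}{2}\right) = -5 + \frac{n}{2}$)
$D{\left(V,d \right)} = -1$ ($D{\left(V,d \right)} = 2 \left(-5 + \frac{1}{2} \cdot 9\right) = 2 \left(-5 + \frac{9}{2}\right) = 2 \left(- \frac{1}{2}\right) = -1$)
$145 F + D{\left(6,11 \right)} = 145 \cdot \frac{1}{2} - 1 = \frac{145}{2} - 1 = \frac{143}{2}$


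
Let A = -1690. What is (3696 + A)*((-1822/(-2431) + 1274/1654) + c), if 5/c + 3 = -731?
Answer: 131721518431/43401787 ≈ 3034.9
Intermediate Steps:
c = -5/734 (c = 5/(-3 - 731) = 5/(-734) = 5*(-1/734) = -5/734 ≈ -0.0068120)
(3696 + A)*((-1822/(-2431) + 1274/1654) + c) = (3696 - 1690)*((-1822/(-2431) + 1274/1654) - 5/734) = 2006*((-1822*(-1/2431) + 1274*(1/1654)) - 5/734) = 2006*((1822/2431 + 637/827) - 5/734) = 2006*(3055341/2010437 - 5/734) = 2006*(2232568109/1475660758) = 131721518431/43401787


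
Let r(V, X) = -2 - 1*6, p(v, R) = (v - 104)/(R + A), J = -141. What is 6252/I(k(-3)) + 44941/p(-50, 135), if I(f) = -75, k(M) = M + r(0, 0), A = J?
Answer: 3210107/1925 ≈ 1667.6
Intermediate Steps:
A = -141
p(v, R) = (-104 + v)/(-141 + R) (p(v, R) = (v - 104)/(R - 141) = (-104 + v)/(-141 + R))
r(V, X) = -8 (r(V, X) = -2 - 6 = -8)
k(M) = -8 + M (k(M) = M - 8 = -8 + M)
6252/I(k(-3)) + 44941/p(-50, 135) = 6252/(-75) + 44941/(((-104 - 50)/(-141 + 135))) = 6252*(-1/75) + 44941/((-154/(-6))) = -2084/25 + 44941/((-⅙*(-154))) = -2084/25 + 44941/(77/3) = -2084/25 + 44941*(3/77) = -2084/25 + 134823/77 = 3210107/1925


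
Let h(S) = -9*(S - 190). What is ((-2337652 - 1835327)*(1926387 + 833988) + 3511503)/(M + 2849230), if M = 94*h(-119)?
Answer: -5759491697811/1555322 ≈ -3.7031e+6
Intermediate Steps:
h(S) = 1710 - 9*S (h(S) = -9*(-190 + S) = 1710 - 9*S)
M = 261414 (M = 94*(1710 - 9*(-119)) = 94*(1710 + 1071) = 94*2781 = 261414)
((-2337652 - 1835327)*(1926387 + 833988) + 3511503)/(M + 2849230) = ((-2337652 - 1835327)*(1926387 + 833988) + 3511503)/(261414 + 2849230) = (-4172979*2760375 + 3511503)/3110644 = (-11518986907125 + 3511503)*(1/3110644) = -11518983395622*1/3110644 = -5759491697811/1555322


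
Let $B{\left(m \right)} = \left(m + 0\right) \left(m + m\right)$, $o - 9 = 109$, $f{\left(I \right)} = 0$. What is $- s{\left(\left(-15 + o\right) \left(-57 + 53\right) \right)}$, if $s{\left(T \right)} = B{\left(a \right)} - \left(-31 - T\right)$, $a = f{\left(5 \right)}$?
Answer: $381$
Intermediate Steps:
$o = 118$ ($o = 9 + 109 = 118$)
$a = 0$
$B{\left(m \right)} = 2 m^{2}$ ($B{\left(m \right)} = m 2 m = 2 m^{2}$)
$s{\left(T \right)} = 31 + T$ ($s{\left(T \right)} = 2 \cdot 0^{2} - \left(-31 - T\right) = 2 \cdot 0 + \left(31 + T\right) = 0 + \left(31 + T\right) = 31 + T$)
$- s{\left(\left(-15 + o\right) \left(-57 + 53\right) \right)} = - (31 + \left(-15 + 118\right) \left(-57 + 53\right)) = - (31 + 103 \left(-4\right)) = - (31 - 412) = \left(-1\right) \left(-381\right) = 381$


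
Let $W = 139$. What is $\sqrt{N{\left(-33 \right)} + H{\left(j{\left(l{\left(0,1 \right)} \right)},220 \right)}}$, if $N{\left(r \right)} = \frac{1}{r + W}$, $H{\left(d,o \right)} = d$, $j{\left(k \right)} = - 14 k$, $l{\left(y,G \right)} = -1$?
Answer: $\frac{3 \sqrt{17490}}{106} \approx 3.7429$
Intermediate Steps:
$N{\left(r \right)} = \frac{1}{139 + r}$ ($N{\left(r \right)} = \frac{1}{r + 139} = \frac{1}{139 + r}$)
$\sqrt{N{\left(-33 \right)} + H{\left(j{\left(l{\left(0,1 \right)} \right)},220 \right)}} = \sqrt{\frac{1}{139 - 33} - -14} = \sqrt{\frac{1}{106} + 14} = \sqrt{\frac{1485}{106}} = \frac{3 \sqrt{17490}}{106}$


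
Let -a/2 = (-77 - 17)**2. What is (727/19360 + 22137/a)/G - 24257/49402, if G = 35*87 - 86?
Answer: -32682730291831/66506288469280 ≈ -0.49142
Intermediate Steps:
a = -17672 (a = -2*(-77 - 17)**2 = -2*(-94)**2 = -2*8836 = -17672)
G = 2959 (G = 3045 - 86 = 2959)
(727/19360 + 22137/a)/G - 24257/49402 = (727/19360 + 22137/(-17672))/2959 - 24257/49402 = (727*(1/19360) + 22137*(-1/17672))*(1/2959) - 24257*1/49402 = (727/19360 - 471/376)*(1/2959) - 24257/49402 = -1105651/909920*1/2959 - 24257/49402 = -1105651/2692453280 - 24257/49402 = -32682730291831/66506288469280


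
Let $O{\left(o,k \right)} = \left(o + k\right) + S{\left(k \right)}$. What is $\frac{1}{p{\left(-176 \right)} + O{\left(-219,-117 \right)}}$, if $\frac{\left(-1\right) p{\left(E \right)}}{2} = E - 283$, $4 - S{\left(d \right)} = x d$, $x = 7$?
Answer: $\frac{1}{1405} \approx 0.00071174$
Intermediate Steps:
$S{\left(d \right)} = 4 - 7 d$
$p{\left(E \right)} = 566 - 2 E$ ($p{\left(E \right)} = - 2 \left(E - 283\right) = - 2 \left(-283 + E\right) = 566 - 2 E$)
$O{\left(o,k \right)} = 4 + o - 6 k$ ($O{\left(o,k \right)} = \left(o + k\right) - \left(-4 + 7 k\right) = \left(k + o\right) - \left(-4 + 7 k\right) = 4 + o - 6 k$)
$\frac{1}{p{\left(-176 \right)} + O{\left(-219,-117 \right)}} = \frac{1}{\left(566 - -352\right) - -487} = \frac{1}{\left(566 + 352\right) + \left(4 - 219 + 702\right)} = \frac{1}{918 + 487} = \frac{1}{1405}$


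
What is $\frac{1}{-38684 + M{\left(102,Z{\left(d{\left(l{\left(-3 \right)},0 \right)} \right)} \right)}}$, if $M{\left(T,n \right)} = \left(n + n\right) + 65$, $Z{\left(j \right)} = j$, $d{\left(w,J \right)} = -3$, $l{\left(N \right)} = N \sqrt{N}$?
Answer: $- \frac{1}{38625} \approx -2.589 \cdot 10^{-5}$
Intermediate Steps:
$l{\left(N \right)} = N^{\frac{3}{2}}$
$M{\left(T,n \right)} = 65 + 2 n$ ($M{\left(T,n \right)} = 2 n + 65 = 65 + 2 n$)
$\frac{1}{-38684 + M{\left(102,Z{\left(d{\left(l{\left(-3 \right)},0 \right)} \right)} \right)}} = \frac{1}{-38684 + \left(65 + 2 \left(-3\right)\right)} = \frac{1}{-38684 + \left(65 - 6\right)} = \frac{1}{-38684 + 59} = \frac{1}{-38625} = - \frac{1}{38625}$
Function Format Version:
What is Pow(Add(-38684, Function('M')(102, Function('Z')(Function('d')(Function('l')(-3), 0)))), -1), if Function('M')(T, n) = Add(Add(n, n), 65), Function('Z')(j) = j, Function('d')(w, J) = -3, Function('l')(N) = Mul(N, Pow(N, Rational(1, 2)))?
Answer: Rational(-1, 38625) ≈ -2.5890e-5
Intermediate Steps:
Function('l')(N) = Pow(N, Rational(3, 2))
Function('M')(T, n) = Add(65, Mul(2, n)) (Function('M')(T, n) = Add(Mul(2, n), 65) = Add(65, Mul(2, n)))
Pow(Add(-38684, Function('M')(102, Function('Z')(Function('d')(Function('l')(-3), 0)))), -1) = Pow(Add(-38684, Add(65, Mul(2, -3))), -1) = Pow(Add(-38684, Add(65, -6)), -1) = Pow(Add(-38684, 59), -1) = Pow(-38625, -1) = Rational(-1, 38625)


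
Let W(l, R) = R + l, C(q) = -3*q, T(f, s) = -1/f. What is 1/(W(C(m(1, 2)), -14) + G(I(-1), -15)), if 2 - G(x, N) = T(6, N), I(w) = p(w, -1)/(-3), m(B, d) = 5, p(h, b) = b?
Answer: -6/161 ≈ -0.037267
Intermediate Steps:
I(w) = ⅓ (I(w) = -1/(-3) = -1*(-⅓) = ⅓)
G(x, N) = 13/6 (G(x, N) = 2 - (-1)/6 = 2 - 1*(-⅙) = 2 + ⅙ = 13/6)
1/(W(C(m(1, 2)), -14) + G(I(-1), -15)) = 1/((-14 - 3*5) + 13/6) = 1/((-14 - 15) + 13/6) = 1/(-29 + 13/6) = 1/(-161/6) = -6/161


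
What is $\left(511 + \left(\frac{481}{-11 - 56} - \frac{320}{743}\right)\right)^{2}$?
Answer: $\frac{627966912695824}{2478147961} \approx 2.534 \cdot 10^{5}$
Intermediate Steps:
$\left(511 + \left(\frac{481}{-11 - 56} - \frac{320}{743}\right)\right)^{2} = \left(511 + \left(\frac{481}{-67} - \frac{320}{743}\right)\right)^{2} = \left(511 + \left(481 \left(- \frac{1}{67}\right) - \frac{320}{743}\right)\right)^{2} = \left(511 - \frac{378823}{49781}\right)^{2} = \left(\frac{25059268}{49781}\right)^{2} = \frac{627966912695824}{2478147961}$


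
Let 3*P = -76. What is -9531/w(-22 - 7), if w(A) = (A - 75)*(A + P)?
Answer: -28593/16952 ≈ -1.6867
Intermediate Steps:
P = -76/3 (P = (1/3)*(-76) = -76/3 ≈ -25.333)
w(A) = (-75 + A)*(-76/3 + A) (w(A) = (A - 75)*(A - 76/3) = (-75 + A)*(-76/3 + A))
-9531/w(-22 - 7) = -9531/(1900 + (-22 - 7)**2 - 301*(-22 - 7)/3) = -9531/(1900 + (-29)**2 - 301/3*(-29)) = -9531/(1900 + 841 + 8729/3) = -9531/16952/3 = -9531*3/16952 = -28593/16952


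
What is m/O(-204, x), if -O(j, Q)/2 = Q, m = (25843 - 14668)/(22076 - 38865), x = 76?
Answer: 11175/2551928 ≈ 0.0043790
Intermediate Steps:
m = -11175/16789 (m = 11175/(-16789) = 11175*(-1/16789) = -11175/16789 ≈ -0.66561)
O(j, Q) = -2*Q
m/O(-204, x) = -11175/(16789*((-2*76))) = -11175/16789/(-152) = -11175/16789*(-1/152) = 11175/2551928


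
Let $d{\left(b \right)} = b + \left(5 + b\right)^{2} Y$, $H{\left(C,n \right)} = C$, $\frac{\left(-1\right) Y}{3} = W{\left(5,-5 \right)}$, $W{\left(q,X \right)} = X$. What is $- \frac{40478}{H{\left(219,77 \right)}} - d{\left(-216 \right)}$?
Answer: $- \frac{146244659}{219} \approx -6.6778 \cdot 10^{5}$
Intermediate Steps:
$Y = 15$ ($Y = \left(-3\right) \left(-5\right) = 15$)
$d{\left(b \right)} = b + 15 \left(5 + b\right)^{2}$ ($d{\left(b \right)} = b + \left(5 + b\right)^{2} \cdot 15 = b + 15 \left(5 + b\right)^{2}$)
$- \frac{40478}{H{\left(219,77 \right)}} - d{\left(-216 \right)} = - \frac{40478}{219} - \left(-216 + 15 \left(5 - 216\right)^{2}\right) = \left(-40478\right) \frac{1}{219} - \left(-216 + 15 \left(-211\right)^{2}\right) = - \frac{40478}{219} - \left(-216 + 15 \cdot 44521\right) = - \frac{40478}{219} - \left(-216 + 667815\right) = - \frac{40478}{219} - 667599 = - \frac{146244659}{219}$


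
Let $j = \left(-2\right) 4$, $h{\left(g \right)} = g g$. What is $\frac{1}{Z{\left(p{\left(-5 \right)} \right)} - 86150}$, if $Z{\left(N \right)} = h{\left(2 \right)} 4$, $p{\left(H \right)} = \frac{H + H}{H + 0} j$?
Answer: $- \frac{1}{86134} \approx -1.161 \cdot 10^{-5}$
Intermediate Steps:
$h{\left(g \right)} = g^{2}$
$j = -8$
$p{\left(H \right)} = -16$ ($p{\left(H \right)} = \frac{H + H}{H + 0} \left(-8\right) = \frac{2 H}{H} \left(-8\right) = 2 \left(-8\right) = -16$)
$Z{\left(N \right)} = 16$ ($Z{\left(N \right)} = 2^{2} \cdot 4 = 4 \cdot 4 = 16$)
$\frac{1}{Z{\left(p{\left(-5 \right)} \right)} - 86150} = \frac{1}{16 - 86150} = \frac{1}{-86134} = - \frac{1}{86134}$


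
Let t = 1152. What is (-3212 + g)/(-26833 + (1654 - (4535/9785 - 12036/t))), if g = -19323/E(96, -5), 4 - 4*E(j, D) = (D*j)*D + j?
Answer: 372315899616/2945888699047 ≈ 0.12638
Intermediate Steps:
E(j, D) = 1 - j/4 - j*D**2/4 (E(j, D) = 1 - ((D*j)*D + j)/4 = 1 - (j*D**2 + j)/4 = 1 - (j + j*D**2)/4 = 1 + (-j/4 - j*D**2/4) = 1 - j/4 - j*D**2/4)
g = 19323/623 (g = -19323/(1 - 1/4*96 - 1/4*96*(-5)**2) = -19323/(1 - 24 - 1/4*96*25) = -19323/(1 - 24 - 600) = -19323/(-623) = -19323*(-1/623) = 19323/623 ≈ 31.016)
(-3212 + g)/(-26833 + (1654 - (4535/9785 - 12036/t))) = (-3212 + 19323/623)/(-26833 + (1654 - (4535/9785 - 12036/1152))) = -1981753/(623*(-26833 + (1654 - (4535*(1/9785) - 12036*1/1152)))) = -1981753/(623*(-26833 + (1654 - (907/1957 - 1003/96)))) = -1981753/(623*(-26833 + (1654 - 1*(-1875799/187872)))) = -1981753/(623*(-26833 + (1654 + 1875799/187872))) = -1981753/(623*(-26833 + 312616087/187872)) = -1981753/(623*(-4728553289/187872)) = -1981753/623*(-187872/4728553289) = 372315899616/2945888699047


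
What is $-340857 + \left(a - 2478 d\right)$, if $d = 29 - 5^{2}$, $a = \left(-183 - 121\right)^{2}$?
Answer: $-258353$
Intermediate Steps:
$a = 92416$ ($a = \left(-304\right)^{2} = 92416$)
$d = 4$ ($d = 29 - 25 = 4$)
$-340857 + \left(a - 2478 d\right) = -340857 + \left(92416 - 9912\right) = -340857 + 82504 = -258353$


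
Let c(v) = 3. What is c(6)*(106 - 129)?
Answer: -69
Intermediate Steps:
c(6)*(106 - 129) = 3*(106 - 129) = 3*(-23) = -69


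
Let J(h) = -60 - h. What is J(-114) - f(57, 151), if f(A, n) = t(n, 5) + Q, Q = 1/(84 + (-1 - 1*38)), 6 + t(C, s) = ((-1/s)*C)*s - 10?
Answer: 9944/45 ≈ 220.98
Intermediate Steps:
t(C, s) = -16 - C (t(C, s) = -6 + (((-1/s)*C)*s - 10) = -6 + ((-C/s)*s - 10) = -6 + (-C - 10) = -6 + (-10 - C) = -16 - C)
Q = 1/45 (Q = 1/(84 + (-1 - 38)) = 1/(84 - 39) = 1/45 ≈ 0.022222)
f(A, n) = -719/45 - n (f(A, n) = (-16 - n) + 1/45 = -719/45 - n)
J(-114) - f(57, 151) = (-60 - 1*(-114)) - (-719/45 - 1*151) = (-60 + 114) - (-719/45 - 151) = 54 - 1*(-7514/45) = 54 + 7514/45 = 9944/45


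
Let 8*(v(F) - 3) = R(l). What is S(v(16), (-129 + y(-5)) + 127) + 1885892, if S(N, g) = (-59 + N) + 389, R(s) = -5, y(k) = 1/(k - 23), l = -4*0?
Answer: 15089795/8 ≈ 1.8862e+6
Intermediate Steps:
l = 0
y(k) = 1/(-23 + k)
v(F) = 19/8 (v(F) = 3 + (1/8)*(-5) = 3 - 5/8 = 19/8)
S(N, g) = 330 + N
S(v(16), (-129 + y(-5)) + 127) + 1885892 = (330 + 19/8) + 1885892 = 2659/8 + 1885892 = 15089795/8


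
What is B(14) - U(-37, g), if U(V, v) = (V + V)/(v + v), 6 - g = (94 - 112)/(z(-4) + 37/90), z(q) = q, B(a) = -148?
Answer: -35113/318 ≈ -110.42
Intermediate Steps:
g = 318/323 (g = 6 - (94 - 112)/(-4 + 37/90) = 6 - (-18)/(-4 + 37*(1/90)) = 6 - (-18)/(-4 + 37/90) = 6 - (-18)/(-323/90) = 6 - (-18)*(-90)/323 = 6 - 1*1620/323 = 6 - 1620/323 = 318/323 ≈ 0.98452)
U(V, v) = V/v (U(V, v) = (2*V)/((2*v)) = (2*V)*(1/(2*v)) = V/v)
B(14) - U(-37, g) = -148 - (-37)/318/323 = -148 - (-37)*323/318 = -148 - 1*(-11951/318) = -148 + 11951/318 = -35113/318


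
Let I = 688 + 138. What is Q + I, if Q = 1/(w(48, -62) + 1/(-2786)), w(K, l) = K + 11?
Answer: 135774884/164373 ≈ 826.02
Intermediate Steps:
I = 826
w(K, l) = 11 + K
Q = 2786/164373 (Q = 1/((11 + 48) + 1/(-2786)) = 1/(59 - 1/2786) = 1/(164373/2786) = 2786/164373 ≈ 0.016949)
Q + I = 2786/164373 + 826 = 135774884/164373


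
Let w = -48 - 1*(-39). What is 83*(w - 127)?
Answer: -11288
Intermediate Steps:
w = -9 (w = -48 + 39 = -9)
83*(w - 127) = 83*(-9 - 127) = 83*(-136) = -11288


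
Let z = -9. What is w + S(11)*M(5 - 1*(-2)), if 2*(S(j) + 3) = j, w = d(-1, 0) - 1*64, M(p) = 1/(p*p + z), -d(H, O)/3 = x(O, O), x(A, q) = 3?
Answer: -1167/16 ≈ -72.938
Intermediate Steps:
d(H, O) = -9 (d(H, O) = -3*3 = -9)
M(p) = 1/(-9 + p**2) (M(p) = 1/(p*p - 9) = 1/(p**2 - 9) = 1/(-9 + p**2))
w = -73 (w = -9 - 1*64 = -9 - 64 = -73)
S(j) = -3 + j/2
w + S(11)*M(5 - 1*(-2)) = -73 + (-3 + (1/2)*11)/(-9 + (5 - 1*(-2))**2) = -73 + (-3 + 11/2)/(-9 + (5 + 2)**2) = -73 + 5/(2*(-9 + 7**2)) = -73 + 5/(2*(-9 + 49)) = -73 + (5/2)/40 = -73 + (5/2)*(1/40) = -73 + 1/16 = -1167/16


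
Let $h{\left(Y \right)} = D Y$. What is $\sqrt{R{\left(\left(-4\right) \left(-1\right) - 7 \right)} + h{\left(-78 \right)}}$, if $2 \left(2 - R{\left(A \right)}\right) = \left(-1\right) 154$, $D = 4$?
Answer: $i \sqrt{233} \approx 15.264 i$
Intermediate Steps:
$h{\left(Y \right)} = 4 Y$
$R{\left(A \right)} = 79$ ($R{\left(A \right)} = 2 - \frac{\left(-1\right) 154}{2} = 2 - -77 = 2 + 77 = 79$)
$\sqrt{R{\left(\left(-4\right) \left(-1\right) - 7 \right)} + h{\left(-78 \right)}} = \sqrt{79 + 4 \left(-78\right)} = \sqrt{79 - 312} = \sqrt{-233} = i \sqrt{233}$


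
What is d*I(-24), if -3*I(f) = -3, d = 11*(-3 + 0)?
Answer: -33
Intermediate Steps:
d = -33 (d = 11*(-3) = -33)
I(f) = 1 (I(f) = -⅓*(-3) = 1)
d*I(-24) = -33*1 = -33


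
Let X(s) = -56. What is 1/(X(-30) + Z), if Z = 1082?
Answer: 1/1026 ≈ 0.00097466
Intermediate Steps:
1/(X(-30) + Z) = 1/(-56 + 1082) = 1/1026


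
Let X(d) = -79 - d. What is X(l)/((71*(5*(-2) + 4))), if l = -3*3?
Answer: 35/213 ≈ 0.16432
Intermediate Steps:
l = -9
X(l)/((71*(5*(-2) + 4))) = (-79 - 1*(-9))/((71*(5*(-2) + 4))) = (-79 + 9)/((71*(-10 + 4))) = -70/(71*(-6)) = -70/(-426) = -70*(-1/426) = 35/213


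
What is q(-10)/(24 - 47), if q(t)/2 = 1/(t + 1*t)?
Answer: 1/230 ≈ 0.0043478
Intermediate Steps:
q(t) = 1/t (q(t) = 2/(t + 1*t) = 2/(t + t) = 2/((2*t)) = 2*(1/(2*t)) = 1/t)
q(-10)/(24 - 47) = 1/((-10)*(24 - 47)) = -⅒/(-23) = -⅒*(-1/23) = 1/230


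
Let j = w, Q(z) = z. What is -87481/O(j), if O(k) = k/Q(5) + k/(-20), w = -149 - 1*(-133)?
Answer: 437405/12 ≈ 36450.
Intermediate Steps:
w = -16 (w = -149 + 133 = -16)
j = -16
O(k) = 3*k/20 (O(k) = k/5 + k/(-20) = k*(⅕) + k*(-1/20) = k/5 - k/20 = 3*k/20)
-87481/O(j) = -87481/((3/20)*(-16)) = -87481/(-12/5) = -87481*(-5/12) = 437405/12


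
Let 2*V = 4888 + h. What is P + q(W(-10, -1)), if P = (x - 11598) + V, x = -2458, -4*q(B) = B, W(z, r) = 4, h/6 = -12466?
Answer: -49011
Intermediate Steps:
h = -74796 (h = 6*(-12466) = -74796)
q(B) = -B/4
V = -34954 (V = (4888 - 74796)/2 = (½)*(-69908) = -34954)
P = -49010 (P = (-2458 - 11598) - 34954 = -14056 - 34954 = -49010)
P + q(W(-10, -1)) = -49010 - ¼*4 = -49010 - 1 = -49011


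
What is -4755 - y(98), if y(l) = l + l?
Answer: -4951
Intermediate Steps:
y(l) = 2*l
-4755 - y(98) = -4755 - 2*98 = -4755 - 1*196 = -4755 - 196 = -4951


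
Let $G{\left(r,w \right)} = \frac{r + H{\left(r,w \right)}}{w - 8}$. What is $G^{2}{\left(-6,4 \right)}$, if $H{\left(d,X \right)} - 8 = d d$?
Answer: $\frac{361}{4} \approx 90.25$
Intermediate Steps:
$H{\left(d,X \right)} = 8 + d^{2}$ ($H{\left(d,X \right)} = 8 + d d = 8 + d^{2}$)
$G{\left(r,w \right)} = \frac{8 + r + r^{2}}{-8 + w}$ ($G{\left(r,w \right)} = \frac{r + \left(8 + r^{2}\right)}{w - 8} = \frac{8 + r + r^{2}}{-8 + w}$)
$G^{2}{\left(-6,4 \right)} = \left(\frac{8 - 6 + \left(-6\right)^{2}}{-8 + 4}\right)^{2} = \left(\frac{8 - 6 + 36}{-4}\right)^{2} = \left(\left(- \frac{1}{4}\right) 38\right)^{2} = \left(- \frac{19}{2}\right)^{2} = \frac{361}{4}$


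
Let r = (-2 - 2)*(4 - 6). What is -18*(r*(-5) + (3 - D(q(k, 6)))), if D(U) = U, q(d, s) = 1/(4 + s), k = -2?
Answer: 3339/5 ≈ 667.80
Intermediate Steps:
r = 8 (r = -4*(-2) = 8)
-18*(r*(-5) + (3 - D(q(k, 6)))) = -18*(8*(-5) + (3 - 1/(4 + 6))) = -18*(-40 + (3 - 1/10)) = -18*(-40 + (3 - 1*⅒)) = -18*(-40 + (3 - ⅒)) = -18*(-40 + 29/10) = -18*(-371/10) = 3339/5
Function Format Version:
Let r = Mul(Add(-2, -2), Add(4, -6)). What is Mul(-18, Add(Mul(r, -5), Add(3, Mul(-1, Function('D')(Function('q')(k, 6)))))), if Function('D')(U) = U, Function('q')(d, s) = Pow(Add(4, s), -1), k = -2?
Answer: Rational(3339, 5) ≈ 667.80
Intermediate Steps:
r = 8 (r = Mul(-4, -2) = 8)
Mul(-18, Add(Mul(r, -5), Add(3, Mul(-1, Function('D')(Function('q')(k, 6)))))) = Mul(-18, Add(Mul(8, -5), Add(3, Mul(-1, Pow(Add(4, 6), -1))))) = Mul(-18, Add(-40, Add(3, Mul(-1, Pow(10, -1))))) = Mul(-18, Add(-40, Add(3, Mul(-1, Rational(1, 10))))) = Mul(-18, Add(-40, Add(3, Rational(-1, 10)))) = Mul(-18, Add(-40, Rational(29, 10))) = Mul(-18, Rational(-371, 10)) = Rational(3339, 5)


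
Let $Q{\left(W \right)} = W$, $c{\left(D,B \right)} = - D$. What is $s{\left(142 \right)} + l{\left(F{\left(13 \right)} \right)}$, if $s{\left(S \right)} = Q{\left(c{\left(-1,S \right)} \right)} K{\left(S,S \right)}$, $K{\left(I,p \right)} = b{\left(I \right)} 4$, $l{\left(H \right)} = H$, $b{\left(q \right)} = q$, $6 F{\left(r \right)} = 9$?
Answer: $\frac{1139}{2} \approx 569.5$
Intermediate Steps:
$F{\left(r \right)} = \frac{3}{2}$ ($F{\left(r \right)} = \frac{1}{6} \cdot 9 = \frac{3}{2}$)
$K{\left(I,p \right)} = 4 I$ ($K{\left(I,p \right)} = I 4 = 4 I$)
$s{\left(S \right)} = 4 S$ ($s{\left(S \right)} = \left(-1\right) \left(-1\right) 4 S = 1 \cdot 4 S = 4 S$)
$s{\left(142 \right)} + l{\left(F{\left(13 \right)} \right)} = 4 \cdot 142 + \frac{3}{2} = 568 + \frac{3}{2} = \frac{1139}{2}$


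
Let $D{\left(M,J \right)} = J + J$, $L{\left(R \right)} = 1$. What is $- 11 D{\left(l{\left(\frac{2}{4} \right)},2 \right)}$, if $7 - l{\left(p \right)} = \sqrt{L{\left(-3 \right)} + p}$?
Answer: $-44$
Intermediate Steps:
$l{\left(p \right)} = 7 - \sqrt{1 + p}$
$D{\left(M,J \right)} = 2 J$
$- 11 D{\left(l{\left(\frac{2}{4} \right)},2 \right)} = - 11 \cdot 2 \cdot 2 = \left(-11\right) 4 = -44$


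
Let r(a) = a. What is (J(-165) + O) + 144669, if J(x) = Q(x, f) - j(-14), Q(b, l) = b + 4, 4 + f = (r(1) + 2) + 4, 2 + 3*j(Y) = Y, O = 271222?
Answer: 1247206/3 ≈ 4.1574e+5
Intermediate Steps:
j(Y) = -2/3 + Y/3
f = 3 (f = -4 + ((1 + 2) + 4) = -4 + (3 + 4) = -4 + 7 = 3)
Q(b, l) = 4 + b
J(x) = 28/3 + x (J(x) = (4 + x) - (-2/3 + (1/3)*(-14)) = (4 + x) - (-2/3 - 14/3) = (4 + x) - 1*(-16/3) = (4 + x) + 16/3 = 28/3 + x)
(J(-165) + O) + 144669 = ((28/3 - 165) + 271222) + 144669 = (-467/3 + 271222) + 144669 = 813199/3 + 144669 = 1247206/3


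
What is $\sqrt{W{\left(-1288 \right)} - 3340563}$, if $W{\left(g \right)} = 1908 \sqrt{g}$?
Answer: $\sqrt{-3340563 + 3816 i \sqrt{322}} \approx 18.73 + 1827.8 i$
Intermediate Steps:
$\sqrt{W{\left(-1288 \right)} - 3340563} = \sqrt{1908 \sqrt{-1288} - 3340563} = \sqrt{1908 \cdot 2 i \sqrt{322} - 3340563} = \sqrt{3816 i \sqrt{322} - 3340563} = \sqrt{-3340563 + 3816 i \sqrt{322}}$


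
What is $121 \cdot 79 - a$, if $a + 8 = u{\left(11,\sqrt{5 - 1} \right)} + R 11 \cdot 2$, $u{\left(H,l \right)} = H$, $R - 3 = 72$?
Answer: $7906$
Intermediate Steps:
$R = 75$ ($R = 3 + 72 = 75$)
$a = 1653$ ($a = -8 + \left(11 + 75 \cdot 11 \cdot 2\right) = -8 + \left(11 + 75 \cdot 22\right) = -8 + \left(11 + 1650\right) = -8 + 1661 = 1653$)
$121 \cdot 79 - a = 121 \cdot 79 - 1653 = 9559 - 1653 = 7906$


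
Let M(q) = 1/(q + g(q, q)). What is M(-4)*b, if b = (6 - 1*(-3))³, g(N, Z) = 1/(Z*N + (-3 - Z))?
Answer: -12393/67 ≈ -184.97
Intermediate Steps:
g(N, Z) = 1/(-3 - Z + N*Z) (g(N, Z) = 1/(N*Z + (-3 - Z)) = 1/(-3 - Z + N*Z))
M(q) = 1/(q + 1/(-3 + q² - q)) (M(q) = 1/(q + 1/(-3 - q + q*q)) = 1/(q + 1/(-3 - q + q²)) = 1/(q + 1/(-3 + q² - q)))
b = 729 (b = (6 + 3)³ = 9³ = 729)
M(-4)*b = ((3 - 4 - 1*(-4)²)/(-1 - 4*(3 - 4 - 1*(-4)²)))*729 = ((3 - 4 - 1*16)/(-1 - 4*(3 - 4 - 1*16)))*729 = ((3 - 4 - 16)/(-1 - 4*(3 - 4 - 16)))*729 = (-17/(-1 - 4*(-17)))*729 = (-17/(-1 + 68))*729 = (-17/67)*729 = ((1/67)*(-17))*729 = -17/67*729 = -12393/67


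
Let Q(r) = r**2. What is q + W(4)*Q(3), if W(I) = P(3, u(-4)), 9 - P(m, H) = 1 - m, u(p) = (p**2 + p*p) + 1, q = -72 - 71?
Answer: -44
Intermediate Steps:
q = -143
u(p) = 1 + 2*p**2 (u(p) = (p**2 + p**2) + 1 = 2*p**2 + 1 = 1 + 2*p**2)
P(m, H) = 8 + m (P(m, H) = 9 - (1 - m) = 9 + (-1 + m) = 8 + m)
W(I) = 11 (W(I) = 8 + 3 = 11)
q + W(4)*Q(3) = -143 + 11*3**2 = -143 + 11*9 = -143 + 99 = -44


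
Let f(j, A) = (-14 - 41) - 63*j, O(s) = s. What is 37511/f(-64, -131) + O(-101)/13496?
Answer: 505846779/53673592 ≈ 9.4245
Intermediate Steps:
f(j, A) = -55 - 63*j
37511/f(-64, -131) + O(-101)/13496 = 37511/(-55 - 63*(-64)) - 101/13496 = 37511/(-55 + 4032) - 101*1/13496 = 37511/3977 - 101/13496 = 505846779/53673592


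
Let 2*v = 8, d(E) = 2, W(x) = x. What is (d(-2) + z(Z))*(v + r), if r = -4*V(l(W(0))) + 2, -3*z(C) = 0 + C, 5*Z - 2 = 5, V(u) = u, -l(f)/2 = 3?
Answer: 46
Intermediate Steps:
l(f) = -6 (l(f) = -2*3 = -6)
Z = 7/5 (Z = ⅖ + (⅕)*5 = ⅖ + 1 = 7/5 ≈ 1.4000)
z(C) = -C/3 (z(C) = -(0 + C)/3 = -C/3)
v = 4 (v = (½)*8 = 4)
r = 26 (r = -4*(-6) + 2 = 24 + 2 = 26)
(d(-2) + z(Z))*(v + r) = (2 - ⅓*7/5)*(4 + 26) = (2 - 7/15)*30 = (23/15)*30 = 46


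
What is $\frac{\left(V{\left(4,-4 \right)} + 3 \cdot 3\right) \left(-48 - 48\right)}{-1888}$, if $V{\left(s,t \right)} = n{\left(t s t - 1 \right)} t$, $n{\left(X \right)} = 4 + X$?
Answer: $- \frac{777}{59} \approx -13.169$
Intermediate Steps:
$V{\left(s,t \right)} = t \left(3 + s t^{2}\right)$ ($V{\left(s,t \right)} = \left(4 + \left(t s t - 1\right)\right) t = \left(4 + \left(s t t - 1\right)\right) t = \left(4 + \left(s t^{2} - 1\right)\right) t = \left(4 + \left(-1 + s t^{2}\right)\right) t = \left(3 + s t^{2}\right) t = t \left(3 + s t^{2}\right)$)
$\frac{\left(V{\left(4,-4 \right)} + 3 \cdot 3\right) \left(-48 - 48\right)}{-1888} = \frac{\left(- 4 \left(3 + 4 \left(-4\right)^{2}\right) + 3 \cdot 3\right) \left(-48 - 48\right)}{-1888} = \left(- 4 \left(3 + 4 \cdot 16\right) + 9\right) \left(-48 - 48\right) \left(- \frac{1}{1888}\right) = \left(- 4 \left(3 + 64\right) + 9\right) \left(-48 - 48\right) \left(- \frac{1}{1888}\right) = \left(\left(-4\right) 67 + 9\right) \left(-96\right) \left(- \frac{1}{1888}\right) = \left(-268 + 9\right) \left(-96\right) \left(- \frac{1}{1888}\right) = \left(-259\right) \left(-96\right) \left(- \frac{1}{1888}\right) = 24864 \left(- \frac{1}{1888}\right) = - \frac{777}{59}$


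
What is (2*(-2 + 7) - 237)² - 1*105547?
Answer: -54018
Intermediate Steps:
(2*(-2 + 7) - 237)² - 1*105547 = (2*5 - 237)² - 105547 = (10 - 237)² - 105547 = (-227)² - 105547 = 51529 - 105547 = -54018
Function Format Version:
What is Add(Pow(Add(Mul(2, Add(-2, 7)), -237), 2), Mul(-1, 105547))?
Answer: -54018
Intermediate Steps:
Add(Pow(Add(Mul(2, Add(-2, 7)), -237), 2), Mul(-1, 105547)) = Add(Pow(Add(Mul(2, 5), -237), 2), -105547) = Add(Pow(Add(10, -237), 2), -105547) = Add(Pow(-227, 2), -105547) = Add(51529, -105547) = -54018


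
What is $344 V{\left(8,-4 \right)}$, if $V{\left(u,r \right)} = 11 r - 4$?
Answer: $-16512$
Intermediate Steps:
$V{\left(u,r \right)} = -4 + 11 r$
$344 V{\left(8,-4 \right)} = 344 \left(-4 + 11 \left(-4\right)\right) = 344 \left(-4 - 44\right) = 344 \left(-48\right) = -16512$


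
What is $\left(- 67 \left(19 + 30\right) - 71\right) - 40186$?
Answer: $-43540$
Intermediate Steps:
$\left(- 67 \left(19 + 30\right) - 71\right) - 40186 = \left(\left(-67\right) 49 - 71\right) - 40186 = \left(-3283 - 71\right) - 40186 = -3354 - 40186 = -43540$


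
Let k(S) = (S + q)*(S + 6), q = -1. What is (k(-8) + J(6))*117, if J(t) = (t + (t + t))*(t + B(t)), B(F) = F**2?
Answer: 90558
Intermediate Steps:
k(S) = (-1 + S)*(6 + S) (k(S) = (S - 1)*(S + 6) = (-1 + S)*(6 + S))
J(t) = 3*t*(t + t**2) (J(t) = (t + (t + t))*(t + t**2) = (t + 2*t)*(t + t**2) = (3*t)*(t + t**2) = 3*t*(t + t**2))
(k(-8) + J(6))*117 = ((-6 + (-8)**2 + 5*(-8)) + 3*6**2*(1 + 6))*117 = ((-6 + 64 - 40) + 3*36*7)*117 = (18 + 756)*117 = 774*117 = 90558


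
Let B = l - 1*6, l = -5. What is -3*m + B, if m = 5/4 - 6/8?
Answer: -25/2 ≈ -12.500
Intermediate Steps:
m = ½ (m = 5*(¼) - 6*⅛ = 5/4 - ¾ = ½ ≈ 0.50000)
B = -11 (B = -5 - 1*6 = -5 - 6 = -11)
-3*m + B = -3*½ - 11 = -3/2 - 11 = -25/2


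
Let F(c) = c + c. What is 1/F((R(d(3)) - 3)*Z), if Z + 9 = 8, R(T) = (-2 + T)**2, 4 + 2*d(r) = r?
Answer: -2/13 ≈ -0.15385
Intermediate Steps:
d(r) = -2 + r/2
Z = -1 (Z = -9 + 8 = -1)
F(c) = 2*c
1/F((R(d(3)) - 3)*Z) = 1/(2*(((-2 + (-2 + (1/2)*3))**2 - 3)*(-1))) = 1/(2*(((-2 + (-2 + 3/2))**2 - 3)*(-1))) = 1/(2*(((-2 - 1/2)**2 - 3)*(-1))) = 1/(2*(((-5/2)**2 - 3)*(-1))) = 1/(2*((25/4 - 3)*(-1))) = 1/(2*((13/4)*(-1))) = 1/(2*(-13/4)) = 1/(-13/2) = -2/13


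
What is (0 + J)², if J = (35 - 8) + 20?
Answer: 2209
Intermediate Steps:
J = 47 (J = 27 + 20 = 47)
(0 + J)² = (0 + 47)² = 47² = 2209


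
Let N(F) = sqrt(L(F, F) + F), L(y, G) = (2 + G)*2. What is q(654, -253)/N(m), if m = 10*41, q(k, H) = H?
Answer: -253*sqrt(1234)/1234 ≈ -7.2022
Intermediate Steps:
m = 410
L(y, G) = 4 + 2*G
N(F) = sqrt(4 + 3*F) (N(F) = sqrt((4 + 2*F) + F) = sqrt(4 + 3*F))
q(654, -253)/N(m) = -253/sqrt(4 + 3*410) = -253/sqrt(4 + 1230) = -253*sqrt(1234)/1234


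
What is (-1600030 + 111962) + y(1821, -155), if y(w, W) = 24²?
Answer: -1487492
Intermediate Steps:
y(w, W) = 576
(-1600030 + 111962) + y(1821, -155) = (-1600030 + 111962) + 576 = -1488068 + 576 = -1487492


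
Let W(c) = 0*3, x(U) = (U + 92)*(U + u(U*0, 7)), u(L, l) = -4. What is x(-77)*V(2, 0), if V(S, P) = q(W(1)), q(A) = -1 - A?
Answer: 1215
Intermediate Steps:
x(U) = (-4 + U)*(92 + U) (x(U) = (U + 92)*(U - 4) = (92 + U)*(-4 + U) = (-4 + U)*(92 + U))
W(c) = 0
V(S, P) = -1 (V(S, P) = -1 - 1*0 = -1 + 0 = -1)
x(-77)*V(2, 0) = (-368 + (-77)² + 88*(-77))*(-1) = (-368 + 5929 - 6776)*(-1) = -1215*(-1) = 1215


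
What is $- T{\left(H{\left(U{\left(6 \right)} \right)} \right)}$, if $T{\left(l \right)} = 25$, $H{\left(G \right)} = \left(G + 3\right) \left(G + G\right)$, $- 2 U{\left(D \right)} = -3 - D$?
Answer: $-25$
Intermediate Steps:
$U{\left(D \right)} = \frac{3}{2} + \frac{D}{2}$ ($U{\left(D \right)} = - \frac{-3 - D}{2} = \frac{3}{2} + \frac{D}{2}$)
$H{\left(G \right)} = 2 G \left(3 + G\right)$ ($H{\left(G \right)} = \left(3 + G\right) 2 G = 2 G \left(3 + G\right)$)
$- T{\left(H{\left(U{\left(6 \right)} \right)} \right)} = \left(-1\right) 25 = -25$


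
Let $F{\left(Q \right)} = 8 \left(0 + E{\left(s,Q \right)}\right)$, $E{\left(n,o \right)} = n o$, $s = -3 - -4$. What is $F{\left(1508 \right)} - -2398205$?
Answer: $2410269$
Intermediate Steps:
$s = 1$ ($s = -3 + 4 = 1$)
$F{\left(Q \right)} = 8 Q$ ($F{\left(Q \right)} = 8 \left(0 + 1 Q\right) = 8 \left(0 + Q\right) = 8 Q$)
$F{\left(1508 \right)} - -2398205 = 8 \cdot 1508 - -2398205 = 12064 + 2398205 = 2410269$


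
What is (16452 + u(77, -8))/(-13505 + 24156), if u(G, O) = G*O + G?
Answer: 15913/10651 ≈ 1.4940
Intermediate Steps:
u(G, O) = G + G*O
(16452 + u(77, -8))/(-13505 + 24156) = (16452 + 77*(1 - 8))/(-13505 + 24156) = (16452 + 77*(-7))/10651 = (16452 - 539)*(1/10651) = 15913*(1/10651) = 15913/10651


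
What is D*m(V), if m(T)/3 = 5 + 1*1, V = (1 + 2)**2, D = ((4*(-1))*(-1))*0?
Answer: 0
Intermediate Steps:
D = 0 (D = -4*(-1)*0 = 4*0 = 0)
V = 9 (V = 3**2 = 9)
m(T) = 18 (m(T) = 3*(5 + 1*1) = 3*(5 + 1) = 3*6 = 18)
D*m(V) = 0*18 = 0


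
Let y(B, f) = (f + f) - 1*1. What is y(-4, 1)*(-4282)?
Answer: -4282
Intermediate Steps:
y(B, f) = -1 + 2*f (y(B, f) = 2*f - 1 = -1 + 2*f)
y(-4, 1)*(-4282) = (-1 + 2*1)*(-4282) = (-1 + 2)*(-4282) = 1*(-4282) = -4282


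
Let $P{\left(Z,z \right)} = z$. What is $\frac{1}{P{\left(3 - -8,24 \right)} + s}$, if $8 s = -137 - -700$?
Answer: $\frac{8}{755} \approx 0.010596$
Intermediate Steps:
$s = \frac{563}{8}$ ($s = \frac{-137 - -700}{8} = \frac{-137 + 700}{8} = \frac{1}{8} \cdot 563 = \frac{563}{8} \approx 70.375$)
$\frac{1}{P{\left(3 - -8,24 \right)} + s} = \frac{1}{24 + \frac{563}{8}} = \frac{1}{\frac{755}{8}} = \frac{8}{755}$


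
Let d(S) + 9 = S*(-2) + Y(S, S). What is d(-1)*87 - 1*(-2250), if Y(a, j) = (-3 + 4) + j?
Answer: 1641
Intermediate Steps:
Y(a, j) = 1 + j
d(S) = -8 - S (d(S) = -9 + (S*(-2) + (1 + S)) = -9 + (-2*S + (1 + S)) = -9 + (1 - S) = -8 - S)
d(-1)*87 - 1*(-2250) = (-8 - 1*(-1))*87 - 1*(-2250) = (-8 + 1)*87 + 2250 = -7*87 + 2250 = -609 + 2250 = 1641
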